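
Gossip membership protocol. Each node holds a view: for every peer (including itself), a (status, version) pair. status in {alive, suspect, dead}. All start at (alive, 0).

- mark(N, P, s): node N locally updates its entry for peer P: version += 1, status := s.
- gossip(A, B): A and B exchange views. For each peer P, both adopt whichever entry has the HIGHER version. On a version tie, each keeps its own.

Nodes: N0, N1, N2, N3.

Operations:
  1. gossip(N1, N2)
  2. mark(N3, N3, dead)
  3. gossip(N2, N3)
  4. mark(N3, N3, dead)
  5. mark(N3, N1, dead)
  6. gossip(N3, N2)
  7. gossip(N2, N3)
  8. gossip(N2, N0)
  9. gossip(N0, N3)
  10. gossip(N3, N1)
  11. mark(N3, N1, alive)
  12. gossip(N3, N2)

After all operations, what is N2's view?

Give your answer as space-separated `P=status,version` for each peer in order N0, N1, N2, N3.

Op 1: gossip N1<->N2 -> N1.N0=(alive,v0) N1.N1=(alive,v0) N1.N2=(alive,v0) N1.N3=(alive,v0) | N2.N0=(alive,v0) N2.N1=(alive,v0) N2.N2=(alive,v0) N2.N3=(alive,v0)
Op 2: N3 marks N3=dead -> (dead,v1)
Op 3: gossip N2<->N3 -> N2.N0=(alive,v0) N2.N1=(alive,v0) N2.N2=(alive,v0) N2.N3=(dead,v1) | N3.N0=(alive,v0) N3.N1=(alive,v0) N3.N2=(alive,v0) N3.N3=(dead,v1)
Op 4: N3 marks N3=dead -> (dead,v2)
Op 5: N3 marks N1=dead -> (dead,v1)
Op 6: gossip N3<->N2 -> N3.N0=(alive,v0) N3.N1=(dead,v1) N3.N2=(alive,v0) N3.N3=(dead,v2) | N2.N0=(alive,v0) N2.N1=(dead,v1) N2.N2=(alive,v0) N2.N3=(dead,v2)
Op 7: gossip N2<->N3 -> N2.N0=(alive,v0) N2.N1=(dead,v1) N2.N2=(alive,v0) N2.N3=(dead,v2) | N3.N0=(alive,v0) N3.N1=(dead,v1) N3.N2=(alive,v0) N3.N3=(dead,v2)
Op 8: gossip N2<->N0 -> N2.N0=(alive,v0) N2.N1=(dead,v1) N2.N2=(alive,v0) N2.N3=(dead,v2) | N0.N0=(alive,v0) N0.N1=(dead,v1) N0.N2=(alive,v0) N0.N3=(dead,v2)
Op 9: gossip N0<->N3 -> N0.N0=(alive,v0) N0.N1=(dead,v1) N0.N2=(alive,v0) N0.N3=(dead,v2) | N3.N0=(alive,v0) N3.N1=(dead,v1) N3.N2=(alive,v0) N3.N3=(dead,v2)
Op 10: gossip N3<->N1 -> N3.N0=(alive,v0) N3.N1=(dead,v1) N3.N2=(alive,v0) N3.N3=(dead,v2) | N1.N0=(alive,v0) N1.N1=(dead,v1) N1.N2=(alive,v0) N1.N3=(dead,v2)
Op 11: N3 marks N1=alive -> (alive,v2)
Op 12: gossip N3<->N2 -> N3.N0=(alive,v0) N3.N1=(alive,v2) N3.N2=(alive,v0) N3.N3=(dead,v2) | N2.N0=(alive,v0) N2.N1=(alive,v2) N2.N2=(alive,v0) N2.N3=(dead,v2)

Answer: N0=alive,0 N1=alive,2 N2=alive,0 N3=dead,2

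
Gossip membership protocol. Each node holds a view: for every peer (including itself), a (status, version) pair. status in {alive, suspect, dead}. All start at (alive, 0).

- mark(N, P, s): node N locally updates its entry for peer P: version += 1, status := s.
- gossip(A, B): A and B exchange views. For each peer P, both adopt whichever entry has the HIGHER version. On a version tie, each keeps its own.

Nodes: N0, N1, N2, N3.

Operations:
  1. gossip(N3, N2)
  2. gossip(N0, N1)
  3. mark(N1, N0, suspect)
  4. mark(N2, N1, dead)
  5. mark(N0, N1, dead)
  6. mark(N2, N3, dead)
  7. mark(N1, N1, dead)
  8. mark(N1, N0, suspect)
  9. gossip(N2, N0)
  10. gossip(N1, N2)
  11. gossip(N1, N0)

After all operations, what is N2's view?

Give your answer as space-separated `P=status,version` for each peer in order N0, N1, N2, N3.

Answer: N0=suspect,2 N1=dead,1 N2=alive,0 N3=dead,1

Derivation:
Op 1: gossip N3<->N2 -> N3.N0=(alive,v0) N3.N1=(alive,v0) N3.N2=(alive,v0) N3.N3=(alive,v0) | N2.N0=(alive,v0) N2.N1=(alive,v0) N2.N2=(alive,v0) N2.N3=(alive,v0)
Op 2: gossip N0<->N1 -> N0.N0=(alive,v0) N0.N1=(alive,v0) N0.N2=(alive,v0) N0.N3=(alive,v0) | N1.N0=(alive,v0) N1.N1=(alive,v0) N1.N2=(alive,v0) N1.N3=(alive,v0)
Op 3: N1 marks N0=suspect -> (suspect,v1)
Op 4: N2 marks N1=dead -> (dead,v1)
Op 5: N0 marks N1=dead -> (dead,v1)
Op 6: N2 marks N3=dead -> (dead,v1)
Op 7: N1 marks N1=dead -> (dead,v1)
Op 8: N1 marks N0=suspect -> (suspect,v2)
Op 9: gossip N2<->N0 -> N2.N0=(alive,v0) N2.N1=(dead,v1) N2.N2=(alive,v0) N2.N3=(dead,v1) | N0.N0=(alive,v0) N0.N1=(dead,v1) N0.N2=(alive,v0) N0.N3=(dead,v1)
Op 10: gossip N1<->N2 -> N1.N0=(suspect,v2) N1.N1=(dead,v1) N1.N2=(alive,v0) N1.N3=(dead,v1) | N2.N0=(suspect,v2) N2.N1=(dead,v1) N2.N2=(alive,v0) N2.N3=(dead,v1)
Op 11: gossip N1<->N0 -> N1.N0=(suspect,v2) N1.N1=(dead,v1) N1.N2=(alive,v0) N1.N3=(dead,v1) | N0.N0=(suspect,v2) N0.N1=(dead,v1) N0.N2=(alive,v0) N0.N3=(dead,v1)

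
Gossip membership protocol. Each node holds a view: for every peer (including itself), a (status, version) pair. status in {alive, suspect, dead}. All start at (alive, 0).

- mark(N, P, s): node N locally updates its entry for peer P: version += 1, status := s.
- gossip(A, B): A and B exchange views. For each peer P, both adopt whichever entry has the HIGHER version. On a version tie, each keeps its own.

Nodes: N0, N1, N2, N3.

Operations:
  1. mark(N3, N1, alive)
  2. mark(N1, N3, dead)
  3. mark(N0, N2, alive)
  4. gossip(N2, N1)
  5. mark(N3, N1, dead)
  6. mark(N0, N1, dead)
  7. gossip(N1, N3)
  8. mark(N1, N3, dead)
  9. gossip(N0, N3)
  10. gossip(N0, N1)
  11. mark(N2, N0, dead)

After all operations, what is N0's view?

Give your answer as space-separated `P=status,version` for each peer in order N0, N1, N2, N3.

Answer: N0=alive,0 N1=dead,2 N2=alive,1 N3=dead,2

Derivation:
Op 1: N3 marks N1=alive -> (alive,v1)
Op 2: N1 marks N3=dead -> (dead,v1)
Op 3: N0 marks N2=alive -> (alive,v1)
Op 4: gossip N2<->N1 -> N2.N0=(alive,v0) N2.N1=(alive,v0) N2.N2=(alive,v0) N2.N3=(dead,v1) | N1.N0=(alive,v0) N1.N1=(alive,v0) N1.N2=(alive,v0) N1.N3=(dead,v1)
Op 5: N3 marks N1=dead -> (dead,v2)
Op 6: N0 marks N1=dead -> (dead,v1)
Op 7: gossip N1<->N3 -> N1.N0=(alive,v0) N1.N1=(dead,v2) N1.N2=(alive,v0) N1.N3=(dead,v1) | N3.N0=(alive,v0) N3.N1=(dead,v2) N3.N2=(alive,v0) N3.N3=(dead,v1)
Op 8: N1 marks N3=dead -> (dead,v2)
Op 9: gossip N0<->N3 -> N0.N0=(alive,v0) N0.N1=(dead,v2) N0.N2=(alive,v1) N0.N3=(dead,v1) | N3.N0=(alive,v0) N3.N1=(dead,v2) N3.N2=(alive,v1) N3.N3=(dead,v1)
Op 10: gossip N0<->N1 -> N0.N0=(alive,v0) N0.N1=(dead,v2) N0.N2=(alive,v1) N0.N3=(dead,v2) | N1.N0=(alive,v0) N1.N1=(dead,v2) N1.N2=(alive,v1) N1.N3=(dead,v2)
Op 11: N2 marks N0=dead -> (dead,v1)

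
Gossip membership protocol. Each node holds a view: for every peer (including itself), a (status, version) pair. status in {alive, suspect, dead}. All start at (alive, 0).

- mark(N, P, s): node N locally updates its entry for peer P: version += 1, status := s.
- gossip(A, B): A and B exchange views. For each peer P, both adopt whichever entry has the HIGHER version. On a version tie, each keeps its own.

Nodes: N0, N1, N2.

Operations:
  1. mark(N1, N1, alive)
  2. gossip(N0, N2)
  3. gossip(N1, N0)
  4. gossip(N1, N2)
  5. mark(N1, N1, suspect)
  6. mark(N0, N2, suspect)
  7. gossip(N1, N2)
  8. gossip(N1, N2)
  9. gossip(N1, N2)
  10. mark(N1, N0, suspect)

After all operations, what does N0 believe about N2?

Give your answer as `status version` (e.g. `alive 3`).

Answer: suspect 1

Derivation:
Op 1: N1 marks N1=alive -> (alive,v1)
Op 2: gossip N0<->N2 -> N0.N0=(alive,v0) N0.N1=(alive,v0) N0.N2=(alive,v0) | N2.N0=(alive,v0) N2.N1=(alive,v0) N2.N2=(alive,v0)
Op 3: gossip N1<->N0 -> N1.N0=(alive,v0) N1.N1=(alive,v1) N1.N2=(alive,v0) | N0.N0=(alive,v0) N0.N1=(alive,v1) N0.N2=(alive,v0)
Op 4: gossip N1<->N2 -> N1.N0=(alive,v0) N1.N1=(alive,v1) N1.N2=(alive,v0) | N2.N0=(alive,v0) N2.N1=(alive,v1) N2.N2=(alive,v0)
Op 5: N1 marks N1=suspect -> (suspect,v2)
Op 6: N0 marks N2=suspect -> (suspect,v1)
Op 7: gossip N1<->N2 -> N1.N0=(alive,v0) N1.N1=(suspect,v2) N1.N2=(alive,v0) | N2.N0=(alive,v0) N2.N1=(suspect,v2) N2.N2=(alive,v0)
Op 8: gossip N1<->N2 -> N1.N0=(alive,v0) N1.N1=(suspect,v2) N1.N2=(alive,v0) | N2.N0=(alive,v0) N2.N1=(suspect,v2) N2.N2=(alive,v0)
Op 9: gossip N1<->N2 -> N1.N0=(alive,v0) N1.N1=(suspect,v2) N1.N2=(alive,v0) | N2.N0=(alive,v0) N2.N1=(suspect,v2) N2.N2=(alive,v0)
Op 10: N1 marks N0=suspect -> (suspect,v1)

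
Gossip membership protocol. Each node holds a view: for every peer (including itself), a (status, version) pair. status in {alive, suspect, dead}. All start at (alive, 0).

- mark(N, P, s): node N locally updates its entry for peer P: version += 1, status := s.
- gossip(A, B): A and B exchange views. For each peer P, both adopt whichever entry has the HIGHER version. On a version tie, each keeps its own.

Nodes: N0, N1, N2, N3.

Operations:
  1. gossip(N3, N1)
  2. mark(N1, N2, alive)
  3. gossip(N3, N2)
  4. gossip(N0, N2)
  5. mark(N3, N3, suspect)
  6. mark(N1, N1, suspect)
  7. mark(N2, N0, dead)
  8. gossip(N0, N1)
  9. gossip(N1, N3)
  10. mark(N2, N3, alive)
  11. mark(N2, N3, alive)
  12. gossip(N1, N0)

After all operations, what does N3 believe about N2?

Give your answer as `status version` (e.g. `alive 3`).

Answer: alive 1

Derivation:
Op 1: gossip N3<->N1 -> N3.N0=(alive,v0) N3.N1=(alive,v0) N3.N2=(alive,v0) N3.N3=(alive,v0) | N1.N0=(alive,v0) N1.N1=(alive,v0) N1.N2=(alive,v0) N1.N3=(alive,v0)
Op 2: N1 marks N2=alive -> (alive,v1)
Op 3: gossip N3<->N2 -> N3.N0=(alive,v0) N3.N1=(alive,v0) N3.N2=(alive,v0) N3.N3=(alive,v0) | N2.N0=(alive,v0) N2.N1=(alive,v0) N2.N2=(alive,v0) N2.N3=(alive,v0)
Op 4: gossip N0<->N2 -> N0.N0=(alive,v0) N0.N1=(alive,v0) N0.N2=(alive,v0) N0.N3=(alive,v0) | N2.N0=(alive,v0) N2.N1=(alive,v0) N2.N2=(alive,v0) N2.N3=(alive,v0)
Op 5: N3 marks N3=suspect -> (suspect,v1)
Op 6: N1 marks N1=suspect -> (suspect,v1)
Op 7: N2 marks N0=dead -> (dead,v1)
Op 8: gossip N0<->N1 -> N0.N0=(alive,v0) N0.N1=(suspect,v1) N0.N2=(alive,v1) N0.N3=(alive,v0) | N1.N0=(alive,v0) N1.N1=(suspect,v1) N1.N2=(alive,v1) N1.N3=(alive,v0)
Op 9: gossip N1<->N3 -> N1.N0=(alive,v0) N1.N1=(suspect,v1) N1.N2=(alive,v1) N1.N3=(suspect,v1) | N3.N0=(alive,v0) N3.N1=(suspect,v1) N3.N2=(alive,v1) N3.N3=(suspect,v1)
Op 10: N2 marks N3=alive -> (alive,v1)
Op 11: N2 marks N3=alive -> (alive,v2)
Op 12: gossip N1<->N0 -> N1.N0=(alive,v0) N1.N1=(suspect,v1) N1.N2=(alive,v1) N1.N3=(suspect,v1) | N0.N0=(alive,v0) N0.N1=(suspect,v1) N0.N2=(alive,v1) N0.N3=(suspect,v1)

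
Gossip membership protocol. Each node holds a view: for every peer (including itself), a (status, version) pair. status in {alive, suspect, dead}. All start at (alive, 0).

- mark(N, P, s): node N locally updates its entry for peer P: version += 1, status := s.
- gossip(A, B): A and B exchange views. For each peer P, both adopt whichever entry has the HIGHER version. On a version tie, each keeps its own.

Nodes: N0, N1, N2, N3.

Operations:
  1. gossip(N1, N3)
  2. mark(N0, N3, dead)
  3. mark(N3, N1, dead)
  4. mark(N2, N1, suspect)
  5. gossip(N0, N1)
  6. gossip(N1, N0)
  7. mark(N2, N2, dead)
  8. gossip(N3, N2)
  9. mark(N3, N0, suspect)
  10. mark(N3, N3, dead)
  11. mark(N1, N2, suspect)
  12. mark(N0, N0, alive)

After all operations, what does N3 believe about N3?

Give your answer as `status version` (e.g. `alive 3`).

Answer: dead 1

Derivation:
Op 1: gossip N1<->N3 -> N1.N0=(alive,v0) N1.N1=(alive,v0) N1.N2=(alive,v0) N1.N3=(alive,v0) | N3.N0=(alive,v0) N3.N1=(alive,v0) N3.N2=(alive,v0) N3.N3=(alive,v0)
Op 2: N0 marks N3=dead -> (dead,v1)
Op 3: N3 marks N1=dead -> (dead,v1)
Op 4: N2 marks N1=suspect -> (suspect,v1)
Op 5: gossip N0<->N1 -> N0.N0=(alive,v0) N0.N1=(alive,v0) N0.N2=(alive,v0) N0.N3=(dead,v1) | N1.N0=(alive,v0) N1.N1=(alive,v0) N1.N2=(alive,v0) N1.N3=(dead,v1)
Op 6: gossip N1<->N0 -> N1.N0=(alive,v0) N1.N1=(alive,v0) N1.N2=(alive,v0) N1.N3=(dead,v1) | N0.N0=(alive,v0) N0.N1=(alive,v0) N0.N2=(alive,v0) N0.N3=(dead,v1)
Op 7: N2 marks N2=dead -> (dead,v1)
Op 8: gossip N3<->N2 -> N3.N0=(alive,v0) N3.N1=(dead,v1) N3.N2=(dead,v1) N3.N3=(alive,v0) | N2.N0=(alive,v0) N2.N1=(suspect,v1) N2.N2=(dead,v1) N2.N3=(alive,v0)
Op 9: N3 marks N0=suspect -> (suspect,v1)
Op 10: N3 marks N3=dead -> (dead,v1)
Op 11: N1 marks N2=suspect -> (suspect,v1)
Op 12: N0 marks N0=alive -> (alive,v1)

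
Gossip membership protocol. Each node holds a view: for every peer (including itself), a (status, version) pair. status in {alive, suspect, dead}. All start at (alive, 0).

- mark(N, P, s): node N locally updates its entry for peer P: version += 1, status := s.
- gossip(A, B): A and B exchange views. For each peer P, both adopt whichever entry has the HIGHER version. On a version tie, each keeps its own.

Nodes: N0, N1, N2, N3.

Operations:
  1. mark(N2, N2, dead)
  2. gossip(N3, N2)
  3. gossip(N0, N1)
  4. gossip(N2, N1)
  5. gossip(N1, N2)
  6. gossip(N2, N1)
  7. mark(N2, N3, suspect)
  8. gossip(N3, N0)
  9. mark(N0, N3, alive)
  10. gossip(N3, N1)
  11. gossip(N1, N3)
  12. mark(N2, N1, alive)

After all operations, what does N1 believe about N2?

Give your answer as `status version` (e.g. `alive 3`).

Answer: dead 1

Derivation:
Op 1: N2 marks N2=dead -> (dead,v1)
Op 2: gossip N3<->N2 -> N3.N0=(alive,v0) N3.N1=(alive,v0) N3.N2=(dead,v1) N3.N3=(alive,v0) | N2.N0=(alive,v0) N2.N1=(alive,v0) N2.N2=(dead,v1) N2.N3=(alive,v0)
Op 3: gossip N0<->N1 -> N0.N0=(alive,v0) N0.N1=(alive,v0) N0.N2=(alive,v0) N0.N3=(alive,v0) | N1.N0=(alive,v0) N1.N1=(alive,v0) N1.N2=(alive,v0) N1.N3=(alive,v0)
Op 4: gossip N2<->N1 -> N2.N0=(alive,v0) N2.N1=(alive,v0) N2.N2=(dead,v1) N2.N3=(alive,v0) | N1.N0=(alive,v0) N1.N1=(alive,v0) N1.N2=(dead,v1) N1.N3=(alive,v0)
Op 5: gossip N1<->N2 -> N1.N0=(alive,v0) N1.N1=(alive,v0) N1.N2=(dead,v1) N1.N3=(alive,v0) | N2.N0=(alive,v0) N2.N1=(alive,v0) N2.N2=(dead,v1) N2.N3=(alive,v0)
Op 6: gossip N2<->N1 -> N2.N0=(alive,v0) N2.N1=(alive,v0) N2.N2=(dead,v1) N2.N3=(alive,v0) | N1.N0=(alive,v0) N1.N1=(alive,v0) N1.N2=(dead,v1) N1.N3=(alive,v0)
Op 7: N2 marks N3=suspect -> (suspect,v1)
Op 8: gossip N3<->N0 -> N3.N0=(alive,v0) N3.N1=(alive,v0) N3.N2=(dead,v1) N3.N3=(alive,v0) | N0.N0=(alive,v0) N0.N1=(alive,v0) N0.N2=(dead,v1) N0.N3=(alive,v0)
Op 9: N0 marks N3=alive -> (alive,v1)
Op 10: gossip N3<->N1 -> N3.N0=(alive,v0) N3.N1=(alive,v0) N3.N2=(dead,v1) N3.N3=(alive,v0) | N1.N0=(alive,v0) N1.N1=(alive,v0) N1.N2=(dead,v1) N1.N3=(alive,v0)
Op 11: gossip N1<->N3 -> N1.N0=(alive,v0) N1.N1=(alive,v0) N1.N2=(dead,v1) N1.N3=(alive,v0) | N3.N0=(alive,v0) N3.N1=(alive,v0) N3.N2=(dead,v1) N3.N3=(alive,v0)
Op 12: N2 marks N1=alive -> (alive,v1)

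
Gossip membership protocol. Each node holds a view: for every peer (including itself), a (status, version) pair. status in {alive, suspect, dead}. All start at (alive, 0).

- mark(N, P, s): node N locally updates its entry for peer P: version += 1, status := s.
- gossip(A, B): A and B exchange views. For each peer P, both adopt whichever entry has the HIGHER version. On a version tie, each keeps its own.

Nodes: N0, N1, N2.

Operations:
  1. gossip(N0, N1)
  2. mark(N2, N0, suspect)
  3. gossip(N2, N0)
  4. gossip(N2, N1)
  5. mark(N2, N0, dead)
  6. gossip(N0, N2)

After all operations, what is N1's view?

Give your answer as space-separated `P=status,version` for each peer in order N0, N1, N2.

Answer: N0=suspect,1 N1=alive,0 N2=alive,0

Derivation:
Op 1: gossip N0<->N1 -> N0.N0=(alive,v0) N0.N1=(alive,v0) N0.N2=(alive,v0) | N1.N0=(alive,v0) N1.N1=(alive,v0) N1.N2=(alive,v0)
Op 2: N2 marks N0=suspect -> (suspect,v1)
Op 3: gossip N2<->N0 -> N2.N0=(suspect,v1) N2.N1=(alive,v0) N2.N2=(alive,v0) | N0.N0=(suspect,v1) N0.N1=(alive,v0) N0.N2=(alive,v0)
Op 4: gossip N2<->N1 -> N2.N0=(suspect,v1) N2.N1=(alive,v0) N2.N2=(alive,v0) | N1.N0=(suspect,v1) N1.N1=(alive,v0) N1.N2=(alive,v0)
Op 5: N2 marks N0=dead -> (dead,v2)
Op 6: gossip N0<->N2 -> N0.N0=(dead,v2) N0.N1=(alive,v0) N0.N2=(alive,v0) | N2.N0=(dead,v2) N2.N1=(alive,v0) N2.N2=(alive,v0)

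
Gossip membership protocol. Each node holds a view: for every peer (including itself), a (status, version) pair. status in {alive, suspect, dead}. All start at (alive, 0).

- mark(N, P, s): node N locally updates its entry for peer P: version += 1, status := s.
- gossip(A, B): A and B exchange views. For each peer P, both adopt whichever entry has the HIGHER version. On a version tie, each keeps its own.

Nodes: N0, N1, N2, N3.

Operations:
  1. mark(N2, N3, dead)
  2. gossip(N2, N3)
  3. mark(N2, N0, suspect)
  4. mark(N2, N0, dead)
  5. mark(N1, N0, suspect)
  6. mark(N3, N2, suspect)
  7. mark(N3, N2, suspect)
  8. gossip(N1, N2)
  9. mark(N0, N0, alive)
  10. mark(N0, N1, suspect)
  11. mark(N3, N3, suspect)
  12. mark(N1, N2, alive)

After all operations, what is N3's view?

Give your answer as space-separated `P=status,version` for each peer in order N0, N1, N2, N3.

Answer: N0=alive,0 N1=alive,0 N2=suspect,2 N3=suspect,2

Derivation:
Op 1: N2 marks N3=dead -> (dead,v1)
Op 2: gossip N2<->N3 -> N2.N0=(alive,v0) N2.N1=(alive,v0) N2.N2=(alive,v0) N2.N3=(dead,v1) | N3.N0=(alive,v0) N3.N1=(alive,v0) N3.N2=(alive,v0) N3.N3=(dead,v1)
Op 3: N2 marks N0=suspect -> (suspect,v1)
Op 4: N2 marks N0=dead -> (dead,v2)
Op 5: N1 marks N0=suspect -> (suspect,v1)
Op 6: N3 marks N2=suspect -> (suspect,v1)
Op 7: N3 marks N2=suspect -> (suspect,v2)
Op 8: gossip N1<->N2 -> N1.N0=(dead,v2) N1.N1=(alive,v0) N1.N2=(alive,v0) N1.N3=(dead,v1) | N2.N0=(dead,v2) N2.N1=(alive,v0) N2.N2=(alive,v0) N2.N3=(dead,v1)
Op 9: N0 marks N0=alive -> (alive,v1)
Op 10: N0 marks N1=suspect -> (suspect,v1)
Op 11: N3 marks N3=suspect -> (suspect,v2)
Op 12: N1 marks N2=alive -> (alive,v1)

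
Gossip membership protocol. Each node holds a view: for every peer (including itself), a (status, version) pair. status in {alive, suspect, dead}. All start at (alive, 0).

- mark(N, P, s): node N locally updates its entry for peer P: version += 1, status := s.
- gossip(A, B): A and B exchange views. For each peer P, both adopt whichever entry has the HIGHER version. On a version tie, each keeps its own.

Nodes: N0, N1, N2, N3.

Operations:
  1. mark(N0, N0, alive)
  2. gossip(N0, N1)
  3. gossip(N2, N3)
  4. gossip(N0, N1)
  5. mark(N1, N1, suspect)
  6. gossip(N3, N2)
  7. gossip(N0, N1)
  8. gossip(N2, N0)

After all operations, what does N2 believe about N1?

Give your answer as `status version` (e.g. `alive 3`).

Op 1: N0 marks N0=alive -> (alive,v1)
Op 2: gossip N0<->N1 -> N0.N0=(alive,v1) N0.N1=(alive,v0) N0.N2=(alive,v0) N0.N3=(alive,v0) | N1.N0=(alive,v1) N1.N1=(alive,v0) N1.N2=(alive,v0) N1.N3=(alive,v0)
Op 3: gossip N2<->N3 -> N2.N0=(alive,v0) N2.N1=(alive,v0) N2.N2=(alive,v0) N2.N3=(alive,v0) | N3.N0=(alive,v0) N3.N1=(alive,v0) N3.N2=(alive,v0) N3.N3=(alive,v0)
Op 4: gossip N0<->N1 -> N0.N0=(alive,v1) N0.N1=(alive,v0) N0.N2=(alive,v0) N0.N3=(alive,v0) | N1.N0=(alive,v1) N1.N1=(alive,v0) N1.N2=(alive,v0) N1.N3=(alive,v0)
Op 5: N1 marks N1=suspect -> (suspect,v1)
Op 6: gossip N3<->N2 -> N3.N0=(alive,v0) N3.N1=(alive,v0) N3.N2=(alive,v0) N3.N3=(alive,v0) | N2.N0=(alive,v0) N2.N1=(alive,v0) N2.N2=(alive,v0) N2.N3=(alive,v0)
Op 7: gossip N0<->N1 -> N0.N0=(alive,v1) N0.N1=(suspect,v1) N0.N2=(alive,v0) N0.N3=(alive,v0) | N1.N0=(alive,v1) N1.N1=(suspect,v1) N1.N2=(alive,v0) N1.N3=(alive,v0)
Op 8: gossip N2<->N0 -> N2.N0=(alive,v1) N2.N1=(suspect,v1) N2.N2=(alive,v0) N2.N3=(alive,v0) | N0.N0=(alive,v1) N0.N1=(suspect,v1) N0.N2=(alive,v0) N0.N3=(alive,v0)

Answer: suspect 1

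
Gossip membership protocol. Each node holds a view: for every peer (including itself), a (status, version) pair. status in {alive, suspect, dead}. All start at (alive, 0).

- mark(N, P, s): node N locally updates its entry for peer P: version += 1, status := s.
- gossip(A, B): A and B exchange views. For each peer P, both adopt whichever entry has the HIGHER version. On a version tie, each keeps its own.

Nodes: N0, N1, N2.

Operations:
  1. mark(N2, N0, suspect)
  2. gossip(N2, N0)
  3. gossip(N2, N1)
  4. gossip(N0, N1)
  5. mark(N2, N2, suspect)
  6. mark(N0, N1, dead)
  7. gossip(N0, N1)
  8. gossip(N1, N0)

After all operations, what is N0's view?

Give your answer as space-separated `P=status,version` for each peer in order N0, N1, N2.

Op 1: N2 marks N0=suspect -> (suspect,v1)
Op 2: gossip N2<->N0 -> N2.N0=(suspect,v1) N2.N1=(alive,v0) N2.N2=(alive,v0) | N0.N0=(suspect,v1) N0.N1=(alive,v0) N0.N2=(alive,v0)
Op 3: gossip N2<->N1 -> N2.N0=(suspect,v1) N2.N1=(alive,v0) N2.N2=(alive,v0) | N1.N0=(suspect,v1) N1.N1=(alive,v0) N1.N2=(alive,v0)
Op 4: gossip N0<->N1 -> N0.N0=(suspect,v1) N0.N1=(alive,v0) N0.N2=(alive,v0) | N1.N0=(suspect,v1) N1.N1=(alive,v0) N1.N2=(alive,v0)
Op 5: N2 marks N2=suspect -> (suspect,v1)
Op 6: N0 marks N1=dead -> (dead,v1)
Op 7: gossip N0<->N1 -> N0.N0=(suspect,v1) N0.N1=(dead,v1) N0.N2=(alive,v0) | N1.N0=(suspect,v1) N1.N1=(dead,v1) N1.N2=(alive,v0)
Op 8: gossip N1<->N0 -> N1.N0=(suspect,v1) N1.N1=(dead,v1) N1.N2=(alive,v0) | N0.N0=(suspect,v1) N0.N1=(dead,v1) N0.N2=(alive,v0)

Answer: N0=suspect,1 N1=dead,1 N2=alive,0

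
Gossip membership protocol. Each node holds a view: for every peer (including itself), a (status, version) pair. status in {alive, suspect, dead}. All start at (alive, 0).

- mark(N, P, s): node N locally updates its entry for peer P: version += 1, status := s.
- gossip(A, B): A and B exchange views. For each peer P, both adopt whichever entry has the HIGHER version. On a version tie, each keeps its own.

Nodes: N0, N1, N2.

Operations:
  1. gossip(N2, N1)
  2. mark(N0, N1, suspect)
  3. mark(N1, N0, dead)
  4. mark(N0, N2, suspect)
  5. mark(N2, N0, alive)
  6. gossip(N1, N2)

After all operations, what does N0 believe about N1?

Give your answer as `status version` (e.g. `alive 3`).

Answer: suspect 1

Derivation:
Op 1: gossip N2<->N1 -> N2.N0=(alive,v0) N2.N1=(alive,v0) N2.N2=(alive,v0) | N1.N0=(alive,v0) N1.N1=(alive,v0) N1.N2=(alive,v0)
Op 2: N0 marks N1=suspect -> (suspect,v1)
Op 3: N1 marks N0=dead -> (dead,v1)
Op 4: N0 marks N2=suspect -> (suspect,v1)
Op 5: N2 marks N0=alive -> (alive,v1)
Op 6: gossip N1<->N2 -> N1.N0=(dead,v1) N1.N1=(alive,v0) N1.N2=(alive,v0) | N2.N0=(alive,v1) N2.N1=(alive,v0) N2.N2=(alive,v0)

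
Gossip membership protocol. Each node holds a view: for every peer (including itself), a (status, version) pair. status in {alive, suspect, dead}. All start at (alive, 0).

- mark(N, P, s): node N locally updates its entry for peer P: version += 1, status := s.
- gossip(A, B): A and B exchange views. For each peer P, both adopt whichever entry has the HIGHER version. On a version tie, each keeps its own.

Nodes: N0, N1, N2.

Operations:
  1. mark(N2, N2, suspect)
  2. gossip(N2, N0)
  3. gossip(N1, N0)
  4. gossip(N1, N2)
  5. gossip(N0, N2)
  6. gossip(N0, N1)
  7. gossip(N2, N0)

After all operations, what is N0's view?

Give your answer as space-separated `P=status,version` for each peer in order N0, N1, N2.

Answer: N0=alive,0 N1=alive,0 N2=suspect,1

Derivation:
Op 1: N2 marks N2=suspect -> (suspect,v1)
Op 2: gossip N2<->N0 -> N2.N0=(alive,v0) N2.N1=(alive,v0) N2.N2=(suspect,v1) | N0.N0=(alive,v0) N0.N1=(alive,v0) N0.N2=(suspect,v1)
Op 3: gossip N1<->N0 -> N1.N0=(alive,v0) N1.N1=(alive,v0) N1.N2=(suspect,v1) | N0.N0=(alive,v0) N0.N1=(alive,v0) N0.N2=(suspect,v1)
Op 4: gossip N1<->N2 -> N1.N0=(alive,v0) N1.N1=(alive,v0) N1.N2=(suspect,v1) | N2.N0=(alive,v0) N2.N1=(alive,v0) N2.N2=(suspect,v1)
Op 5: gossip N0<->N2 -> N0.N0=(alive,v0) N0.N1=(alive,v0) N0.N2=(suspect,v1) | N2.N0=(alive,v0) N2.N1=(alive,v0) N2.N2=(suspect,v1)
Op 6: gossip N0<->N1 -> N0.N0=(alive,v0) N0.N1=(alive,v0) N0.N2=(suspect,v1) | N1.N0=(alive,v0) N1.N1=(alive,v0) N1.N2=(suspect,v1)
Op 7: gossip N2<->N0 -> N2.N0=(alive,v0) N2.N1=(alive,v0) N2.N2=(suspect,v1) | N0.N0=(alive,v0) N0.N1=(alive,v0) N0.N2=(suspect,v1)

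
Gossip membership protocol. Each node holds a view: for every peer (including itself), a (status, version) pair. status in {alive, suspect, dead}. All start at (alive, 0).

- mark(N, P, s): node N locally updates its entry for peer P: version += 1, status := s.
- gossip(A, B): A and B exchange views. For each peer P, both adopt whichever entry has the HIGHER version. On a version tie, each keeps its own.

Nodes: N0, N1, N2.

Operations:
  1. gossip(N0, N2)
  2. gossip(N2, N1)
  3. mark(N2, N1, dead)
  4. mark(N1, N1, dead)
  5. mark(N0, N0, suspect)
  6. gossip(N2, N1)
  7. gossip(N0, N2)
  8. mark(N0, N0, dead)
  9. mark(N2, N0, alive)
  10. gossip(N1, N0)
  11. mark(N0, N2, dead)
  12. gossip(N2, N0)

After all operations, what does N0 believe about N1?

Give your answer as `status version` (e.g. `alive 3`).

Op 1: gossip N0<->N2 -> N0.N0=(alive,v0) N0.N1=(alive,v0) N0.N2=(alive,v0) | N2.N0=(alive,v0) N2.N1=(alive,v0) N2.N2=(alive,v0)
Op 2: gossip N2<->N1 -> N2.N0=(alive,v0) N2.N1=(alive,v0) N2.N2=(alive,v0) | N1.N0=(alive,v0) N1.N1=(alive,v0) N1.N2=(alive,v0)
Op 3: N2 marks N1=dead -> (dead,v1)
Op 4: N1 marks N1=dead -> (dead,v1)
Op 5: N0 marks N0=suspect -> (suspect,v1)
Op 6: gossip N2<->N1 -> N2.N0=(alive,v0) N2.N1=(dead,v1) N2.N2=(alive,v0) | N1.N0=(alive,v0) N1.N1=(dead,v1) N1.N2=(alive,v0)
Op 7: gossip N0<->N2 -> N0.N0=(suspect,v1) N0.N1=(dead,v1) N0.N2=(alive,v0) | N2.N0=(suspect,v1) N2.N1=(dead,v1) N2.N2=(alive,v0)
Op 8: N0 marks N0=dead -> (dead,v2)
Op 9: N2 marks N0=alive -> (alive,v2)
Op 10: gossip N1<->N0 -> N1.N0=(dead,v2) N1.N1=(dead,v1) N1.N2=(alive,v0) | N0.N0=(dead,v2) N0.N1=(dead,v1) N0.N2=(alive,v0)
Op 11: N0 marks N2=dead -> (dead,v1)
Op 12: gossip N2<->N0 -> N2.N0=(alive,v2) N2.N1=(dead,v1) N2.N2=(dead,v1) | N0.N0=(dead,v2) N0.N1=(dead,v1) N0.N2=(dead,v1)

Answer: dead 1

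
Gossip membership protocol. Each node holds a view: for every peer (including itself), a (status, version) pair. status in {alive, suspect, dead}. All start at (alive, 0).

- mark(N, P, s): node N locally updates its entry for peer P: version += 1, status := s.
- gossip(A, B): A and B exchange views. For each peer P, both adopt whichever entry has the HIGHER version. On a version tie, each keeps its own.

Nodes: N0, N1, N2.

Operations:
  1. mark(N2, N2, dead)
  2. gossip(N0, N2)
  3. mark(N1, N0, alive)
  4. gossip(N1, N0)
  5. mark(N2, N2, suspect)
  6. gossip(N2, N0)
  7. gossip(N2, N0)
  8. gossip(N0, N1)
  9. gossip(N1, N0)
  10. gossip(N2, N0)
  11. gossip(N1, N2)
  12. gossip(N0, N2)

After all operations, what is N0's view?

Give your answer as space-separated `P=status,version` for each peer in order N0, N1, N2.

Answer: N0=alive,1 N1=alive,0 N2=suspect,2

Derivation:
Op 1: N2 marks N2=dead -> (dead,v1)
Op 2: gossip N0<->N2 -> N0.N0=(alive,v0) N0.N1=(alive,v0) N0.N2=(dead,v1) | N2.N0=(alive,v0) N2.N1=(alive,v0) N2.N2=(dead,v1)
Op 3: N1 marks N0=alive -> (alive,v1)
Op 4: gossip N1<->N0 -> N1.N0=(alive,v1) N1.N1=(alive,v0) N1.N2=(dead,v1) | N0.N0=(alive,v1) N0.N1=(alive,v0) N0.N2=(dead,v1)
Op 5: N2 marks N2=suspect -> (suspect,v2)
Op 6: gossip N2<->N0 -> N2.N0=(alive,v1) N2.N1=(alive,v0) N2.N2=(suspect,v2) | N0.N0=(alive,v1) N0.N1=(alive,v0) N0.N2=(suspect,v2)
Op 7: gossip N2<->N0 -> N2.N0=(alive,v1) N2.N1=(alive,v0) N2.N2=(suspect,v2) | N0.N0=(alive,v1) N0.N1=(alive,v0) N0.N2=(suspect,v2)
Op 8: gossip N0<->N1 -> N0.N0=(alive,v1) N0.N1=(alive,v0) N0.N2=(suspect,v2) | N1.N0=(alive,v1) N1.N1=(alive,v0) N1.N2=(suspect,v2)
Op 9: gossip N1<->N0 -> N1.N0=(alive,v1) N1.N1=(alive,v0) N1.N2=(suspect,v2) | N0.N0=(alive,v1) N0.N1=(alive,v0) N0.N2=(suspect,v2)
Op 10: gossip N2<->N0 -> N2.N0=(alive,v1) N2.N1=(alive,v0) N2.N2=(suspect,v2) | N0.N0=(alive,v1) N0.N1=(alive,v0) N0.N2=(suspect,v2)
Op 11: gossip N1<->N2 -> N1.N0=(alive,v1) N1.N1=(alive,v0) N1.N2=(suspect,v2) | N2.N0=(alive,v1) N2.N1=(alive,v0) N2.N2=(suspect,v2)
Op 12: gossip N0<->N2 -> N0.N0=(alive,v1) N0.N1=(alive,v0) N0.N2=(suspect,v2) | N2.N0=(alive,v1) N2.N1=(alive,v0) N2.N2=(suspect,v2)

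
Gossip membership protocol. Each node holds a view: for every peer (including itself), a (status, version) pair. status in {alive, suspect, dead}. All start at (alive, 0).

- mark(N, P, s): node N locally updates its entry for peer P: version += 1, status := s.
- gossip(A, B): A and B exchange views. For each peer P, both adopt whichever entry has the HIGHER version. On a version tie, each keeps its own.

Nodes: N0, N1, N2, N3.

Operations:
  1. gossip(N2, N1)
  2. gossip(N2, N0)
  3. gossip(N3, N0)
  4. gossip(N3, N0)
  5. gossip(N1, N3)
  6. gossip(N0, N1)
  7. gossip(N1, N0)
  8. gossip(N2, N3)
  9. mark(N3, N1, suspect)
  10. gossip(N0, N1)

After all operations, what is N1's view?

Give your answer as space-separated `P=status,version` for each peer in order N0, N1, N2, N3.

Answer: N0=alive,0 N1=alive,0 N2=alive,0 N3=alive,0

Derivation:
Op 1: gossip N2<->N1 -> N2.N0=(alive,v0) N2.N1=(alive,v0) N2.N2=(alive,v0) N2.N3=(alive,v0) | N1.N0=(alive,v0) N1.N1=(alive,v0) N1.N2=(alive,v0) N1.N3=(alive,v0)
Op 2: gossip N2<->N0 -> N2.N0=(alive,v0) N2.N1=(alive,v0) N2.N2=(alive,v0) N2.N3=(alive,v0) | N0.N0=(alive,v0) N0.N1=(alive,v0) N0.N2=(alive,v0) N0.N3=(alive,v0)
Op 3: gossip N3<->N0 -> N3.N0=(alive,v0) N3.N1=(alive,v0) N3.N2=(alive,v0) N3.N3=(alive,v0) | N0.N0=(alive,v0) N0.N1=(alive,v0) N0.N2=(alive,v0) N0.N3=(alive,v0)
Op 4: gossip N3<->N0 -> N3.N0=(alive,v0) N3.N1=(alive,v0) N3.N2=(alive,v0) N3.N3=(alive,v0) | N0.N0=(alive,v0) N0.N1=(alive,v0) N0.N2=(alive,v0) N0.N3=(alive,v0)
Op 5: gossip N1<->N3 -> N1.N0=(alive,v0) N1.N1=(alive,v0) N1.N2=(alive,v0) N1.N3=(alive,v0) | N3.N0=(alive,v0) N3.N1=(alive,v0) N3.N2=(alive,v0) N3.N3=(alive,v0)
Op 6: gossip N0<->N1 -> N0.N0=(alive,v0) N0.N1=(alive,v0) N0.N2=(alive,v0) N0.N3=(alive,v0) | N1.N0=(alive,v0) N1.N1=(alive,v0) N1.N2=(alive,v0) N1.N3=(alive,v0)
Op 7: gossip N1<->N0 -> N1.N0=(alive,v0) N1.N1=(alive,v0) N1.N2=(alive,v0) N1.N3=(alive,v0) | N0.N0=(alive,v0) N0.N1=(alive,v0) N0.N2=(alive,v0) N0.N3=(alive,v0)
Op 8: gossip N2<->N3 -> N2.N0=(alive,v0) N2.N1=(alive,v0) N2.N2=(alive,v0) N2.N3=(alive,v0) | N3.N0=(alive,v0) N3.N1=(alive,v0) N3.N2=(alive,v0) N3.N3=(alive,v0)
Op 9: N3 marks N1=suspect -> (suspect,v1)
Op 10: gossip N0<->N1 -> N0.N0=(alive,v0) N0.N1=(alive,v0) N0.N2=(alive,v0) N0.N3=(alive,v0) | N1.N0=(alive,v0) N1.N1=(alive,v0) N1.N2=(alive,v0) N1.N3=(alive,v0)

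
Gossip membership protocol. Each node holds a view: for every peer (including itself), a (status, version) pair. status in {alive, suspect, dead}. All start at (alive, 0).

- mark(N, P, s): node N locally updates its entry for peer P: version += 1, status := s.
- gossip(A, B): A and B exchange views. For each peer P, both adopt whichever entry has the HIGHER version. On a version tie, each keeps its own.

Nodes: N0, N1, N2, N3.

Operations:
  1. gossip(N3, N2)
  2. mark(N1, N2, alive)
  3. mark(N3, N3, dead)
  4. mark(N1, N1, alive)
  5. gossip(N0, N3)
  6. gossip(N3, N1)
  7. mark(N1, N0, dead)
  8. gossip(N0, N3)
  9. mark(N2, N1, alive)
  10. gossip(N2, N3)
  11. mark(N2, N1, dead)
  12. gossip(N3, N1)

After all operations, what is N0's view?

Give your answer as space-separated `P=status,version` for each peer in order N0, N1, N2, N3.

Answer: N0=alive,0 N1=alive,1 N2=alive,1 N3=dead,1

Derivation:
Op 1: gossip N3<->N2 -> N3.N0=(alive,v0) N3.N1=(alive,v0) N3.N2=(alive,v0) N3.N3=(alive,v0) | N2.N0=(alive,v0) N2.N1=(alive,v0) N2.N2=(alive,v0) N2.N3=(alive,v0)
Op 2: N1 marks N2=alive -> (alive,v1)
Op 3: N3 marks N3=dead -> (dead,v1)
Op 4: N1 marks N1=alive -> (alive,v1)
Op 5: gossip N0<->N3 -> N0.N0=(alive,v0) N0.N1=(alive,v0) N0.N2=(alive,v0) N0.N3=(dead,v1) | N3.N0=(alive,v0) N3.N1=(alive,v0) N3.N2=(alive,v0) N3.N3=(dead,v1)
Op 6: gossip N3<->N1 -> N3.N0=(alive,v0) N3.N1=(alive,v1) N3.N2=(alive,v1) N3.N3=(dead,v1) | N1.N0=(alive,v0) N1.N1=(alive,v1) N1.N2=(alive,v1) N1.N3=(dead,v1)
Op 7: N1 marks N0=dead -> (dead,v1)
Op 8: gossip N0<->N3 -> N0.N0=(alive,v0) N0.N1=(alive,v1) N0.N2=(alive,v1) N0.N3=(dead,v1) | N3.N0=(alive,v0) N3.N1=(alive,v1) N3.N2=(alive,v1) N3.N3=(dead,v1)
Op 9: N2 marks N1=alive -> (alive,v1)
Op 10: gossip N2<->N3 -> N2.N0=(alive,v0) N2.N1=(alive,v1) N2.N2=(alive,v1) N2.N3=(dead,v1) | N3.N0=(alive,v0) N3.N1=(alive,v1) N3.N2=(alive,v1) N3.N3=(dead,v1)
Op 11: N2 marks N1=dead -> (dead,v2)
Op 12: gossip N3<->N1 -> N3.N0=(dead,v1) N3.N1=(alive,v1) N3.N2=(alive,v1) N3.N3=(dead,v1) | N1.N0=(dead,v1) N1.N1=(alive,v1) N1.N2=(alive,v1) N1.N3=(dead,v1)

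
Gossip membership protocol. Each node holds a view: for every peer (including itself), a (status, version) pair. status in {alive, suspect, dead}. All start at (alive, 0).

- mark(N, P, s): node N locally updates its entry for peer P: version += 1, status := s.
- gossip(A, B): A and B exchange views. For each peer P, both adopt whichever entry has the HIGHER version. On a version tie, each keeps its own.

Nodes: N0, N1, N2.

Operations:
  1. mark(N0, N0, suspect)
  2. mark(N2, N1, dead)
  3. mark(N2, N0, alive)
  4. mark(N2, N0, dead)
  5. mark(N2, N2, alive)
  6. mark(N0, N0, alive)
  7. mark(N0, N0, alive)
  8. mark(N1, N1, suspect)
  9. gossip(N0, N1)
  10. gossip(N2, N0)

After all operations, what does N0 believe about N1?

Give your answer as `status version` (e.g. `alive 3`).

Op 1: N0 marks N0=suspect -> (suspect,v1)
Op 2: N2 marks N1=dead -> (dead,v1)
Op 3: N2 marks N0=alive -> (alive,v1)
Op 4: N2 marks N0=dead -> (dead,v2)
Op 5: N2 marks N2=alive -> (alive,v1)
Op 6: N0 marks N0=alive -> (alive,v2)
Op 7: N0 marks N0=alive -> (alive,v3)
Op 8: N1 marks N1=suspect -> (suspect,v1)
Op 9: gossip N0<->N1 -> N0.N0=(alive,v3) N0.N1=(suspect,v1) N0.N2=(alive,v0) | N1.N0=(alive,v3) N1.N1=(suspect,v1) N1.N2=(alive,v0)
Op 10: gossip N2<->N0 -> N2.N0=(alive,v3) N2.N1=(dead,v1) N2.N2=(alive,v1) | N0.N0=(alive,v3) N0.N1=(suspect,v1) N0.N2=(alive,v1)

Answer: suspect 1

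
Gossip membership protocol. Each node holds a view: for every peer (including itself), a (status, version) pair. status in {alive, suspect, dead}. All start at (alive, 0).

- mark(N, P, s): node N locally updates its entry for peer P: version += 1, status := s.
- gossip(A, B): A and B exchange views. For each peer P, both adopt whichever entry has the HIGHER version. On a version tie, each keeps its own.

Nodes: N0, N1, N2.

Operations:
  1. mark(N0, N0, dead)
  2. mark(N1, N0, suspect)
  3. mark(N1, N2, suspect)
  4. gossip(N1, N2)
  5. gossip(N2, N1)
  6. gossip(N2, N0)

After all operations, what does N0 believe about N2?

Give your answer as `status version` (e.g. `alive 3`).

Op 1: N0 marks N0=dead -> (dead,v1)
Op 2: N1 marks N0=suspect -> (suspect,v1)
Op 3: N1 marks N2=suspect -> (suspect,v1)
Op 4: gossip N1<->N2 -> N1.N0=(suspect,v1) N1.N1=(alive,v0) N1.N2=(suspect,v1) | N2.N0=(suspect,v1) N2.N1=(alive,v0) N2.N2=(suspect,v1)
Op 5: gossip N2<->N1 -> N2.N0=(suspect,v1) N2.N1=(alive,v0) N2.N2=(suspect,v1) | N1.N0=(suspect,v1) N1.N1=(alive,v0) N1.N2=(suspect,v1)
Op 6: gossip N2<->N0 -> N2.N0=(suspect,v1) N2.N1=(alive,v0) N2.N2=(suspect,v1) | N0.N0=(dead,v1) N0.N1=(alive,v0) N0.N2=(suspect,v1)

Answer: suspect 1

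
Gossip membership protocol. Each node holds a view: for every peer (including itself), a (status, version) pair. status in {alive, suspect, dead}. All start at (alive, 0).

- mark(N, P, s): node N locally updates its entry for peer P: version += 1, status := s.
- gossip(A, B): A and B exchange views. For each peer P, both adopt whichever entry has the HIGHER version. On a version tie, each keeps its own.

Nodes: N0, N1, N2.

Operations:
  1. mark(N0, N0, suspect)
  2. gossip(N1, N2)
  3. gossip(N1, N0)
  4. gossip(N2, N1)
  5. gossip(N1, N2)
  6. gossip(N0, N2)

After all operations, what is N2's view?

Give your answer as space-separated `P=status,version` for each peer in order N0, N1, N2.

Answer: N0=suspect,1 N1=alive,0 N2=alive,0

Derivation:
Op 1: N0 marks N0=suspect -> (suspect,v1)
Op 2: gossip N1<->N2 -> N1.N0=(alive,v0) N1.N1=(alive,v0) N1.N2=(alive,v0) | N2.N0=(alive,v0) N2.N1=(alive,v0) N2.N2=(alive,v0)
Op 3: gossip N1<->N0 -> N1.N0=(suspect,v1) N1.N1=(alive,v0) N1.N2=(alive,v0) | N0.N0=(suspect,v1) N0.N1=(alive,v0) N0.N2=(alive,v0)
Op 4: gossip N2<->N1 -> N2.N0=(suspect,v1) N2.N1=(alive,v0) N2.N2=(alive,v0) | N1.N0=(suspect,v1) N1.N1=(alive,v0) N1.N2=(alive,v0)
Op 5: gossip N1<->N2 -> N1.N0=(suspect,v1) N1.N1=(alive,v0) N1.N2=(alive,v0) | N2.N0=(suspect,v1) N2.N1=(alive,v0) N2.N2=(alive,v0)
Op 6: gossip N0<->N2 -> N0.N0=(suspect,v1) N0.N1=(alive,v0) N0.N2=(alive,v0) | N2.N0=(suspect,v1) N2.N1=(alive,v0) N2.N2=(alive,v0)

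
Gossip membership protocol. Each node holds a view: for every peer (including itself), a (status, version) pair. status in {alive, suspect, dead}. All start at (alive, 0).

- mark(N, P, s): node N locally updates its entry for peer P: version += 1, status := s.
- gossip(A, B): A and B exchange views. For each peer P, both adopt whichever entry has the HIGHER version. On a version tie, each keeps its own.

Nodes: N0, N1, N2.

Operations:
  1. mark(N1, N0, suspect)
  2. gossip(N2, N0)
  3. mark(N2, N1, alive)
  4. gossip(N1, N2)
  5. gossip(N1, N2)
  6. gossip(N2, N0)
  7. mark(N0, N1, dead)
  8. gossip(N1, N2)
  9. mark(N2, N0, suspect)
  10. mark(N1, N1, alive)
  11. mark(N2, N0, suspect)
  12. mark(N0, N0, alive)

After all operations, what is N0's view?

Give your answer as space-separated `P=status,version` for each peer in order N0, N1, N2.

Answer: N0=alive,2 N1=dead,2 N2=alive,0

Derivation:
Op 1: N1 marks N0=suspect -> (suspect,v1)
Op 2: gossip N2<->N0 -> N2.N0=(alive,v0) N2.N1=(alive,v0) N2.N2=(alive,v0) | N0.N0=(alive,v0) N0.N1=(alive,v0) N0.N2=(alive,v0)
Op 3: N2 marks N1=alive -> (alive,v1)
Op 4: gossip N1<->N2 -> N1.N0=(suspect,v1) N1.N1=(alive,v1) N1.N2=(alive,v0) | N2.N0=(suspect,v1) N2.N1=(alive,v1) N2.N2=(alive,v0)
Op 5: gossip N1<->N2 -> N1.N0=(suspect,v1) N1.N1=(alive,v1) N1.N2=(alive,v0) | N2.N0=(suspect,v1) N2.N1=(alive,v1) N2.N2=(alive,v0)
Op 6: gossip N2<->N0 -> N2.N0=(suspect,v1) N2.N1=(alive,v1) N2.N2=(alive,v0) | N0.N0=(suspect,v1) N0.N1=(alive,v1) N0.N2=(alive,v0)
Op 7: N0 marks N1=dead -> (dead,v2)
Op 8: gossip N1<->N2 -> N1.N0=(suspect,v1) N1.N1=(alive,v1) N1.N2=(alive,v0) | N2.N0=(suspect,v1) N2.N1=(alive,v1) N2.N2=(alive,v0)
Op 9: N2 marks N0=suspect -> (suspect,v2)
Op 10: N1 marks N1=alive -> (alive,v2)
Op 11: N2 marks N0=suspect -> (suspect,v3)
Op 12: N0 marks N0=alive -> (alive,v2)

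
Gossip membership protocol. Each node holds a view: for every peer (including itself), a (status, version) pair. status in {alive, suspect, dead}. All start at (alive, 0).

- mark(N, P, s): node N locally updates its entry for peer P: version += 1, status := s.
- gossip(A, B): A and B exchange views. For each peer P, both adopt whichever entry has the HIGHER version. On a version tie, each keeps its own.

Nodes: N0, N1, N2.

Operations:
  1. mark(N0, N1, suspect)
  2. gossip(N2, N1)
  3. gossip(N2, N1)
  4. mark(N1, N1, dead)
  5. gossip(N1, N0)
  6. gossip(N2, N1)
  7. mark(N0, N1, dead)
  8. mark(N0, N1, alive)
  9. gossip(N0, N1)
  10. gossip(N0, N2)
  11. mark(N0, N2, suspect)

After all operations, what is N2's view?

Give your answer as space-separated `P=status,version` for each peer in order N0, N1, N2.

Answer: N0=alive,0 N1=alive,3 N2=alive,0

Derivation:
Op 1: N0 marks N1=suspect -> (suspect,v1)
Op 2: gossip N2<->N1 -> N2.N0=(alive,v0) N2.N1=(alive,v0) N2.N2=(alive,v0) | N1.N0=(alive,v0) N1.N1=(alive,v0) N1.N2=(alive,v0)
Op 3: gossip N2<->N1 -> N2.N0=(alive,v0) N2.N1=(alive,v0) N2.N2=(alive,v0) | N1.N0=(alive,v0) N1.N1=(alive,v0) N1.N2=(alive,v0)
Op 4: N1 marks N1=dead -> (dead,v1)
Op 5: gossip N1<->N0 -> N1.N0=(alive,v0) N1.N1=(dead,v1) N1.N2=(alive,v0) | N0.N0=(alive,v0) N0.N1=(suspect,v1) N0.N2=(alive,v0)
Op 6: gossip N2<->N1 -> N2.N0=(alive,v0) N2.N1=(dead,v1) N2.N2=(alive,v0) | N1.N0=(alive,v0) N1.N1=(dead,v1) N1.N2=(alive,v0)
Op 7: N0 marks N1=dead -> (dead,v2)
Op 8: N0 marks N1=alive -> (alive,v3)
Op 9: gossip N0<->N1 -> N0.N0=(alive,v0) N0.N1=(alive,v3) N0.N2=(alive,v0) | N1.N0=(alive,v0) N1.N1=(alive,v3) N1.N2=(alive,v0)
Op 10: gossip N0<->N2 -> N0.N0=(alive,v0) N0.N1=(alive,v3) N0.N2=(alive,v0) | N2.N0=(alive,v0) N2.N1=(alive,v3) N2.N2=(alive,v0)
Op 11: N0 marks N2=suspect -> (suspect,v1)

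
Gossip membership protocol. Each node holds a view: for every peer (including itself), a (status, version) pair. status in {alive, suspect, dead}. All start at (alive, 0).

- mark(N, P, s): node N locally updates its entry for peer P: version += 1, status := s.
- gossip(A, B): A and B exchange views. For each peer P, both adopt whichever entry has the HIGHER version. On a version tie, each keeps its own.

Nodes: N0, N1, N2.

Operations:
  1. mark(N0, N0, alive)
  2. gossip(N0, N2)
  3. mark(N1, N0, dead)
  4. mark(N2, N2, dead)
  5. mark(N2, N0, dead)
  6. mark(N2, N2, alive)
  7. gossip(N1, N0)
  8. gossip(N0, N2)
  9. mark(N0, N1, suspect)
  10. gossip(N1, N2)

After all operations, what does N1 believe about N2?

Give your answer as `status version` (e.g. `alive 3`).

Op 1: N0 marks N0=alive -> (alive,v1)
Op 2: gossip N0<->N2 -> N0.N0=(alive,v1) N0.N1=(alive,v0) N0.N2=(alive,v0) | N2.N0=(alive,v1) N2.N1=(alive,v0) N2.N2=(alive,v0)
Op 3: N1 marks N0=dead -> (dead,v1)
Op 4: N2 marks N2=dead -> (dead,v1)
Op 5: N2 marks N0=dead -> (dead,v2)
Op 6: N2 marks N2=alive -> (alive,v2)
Op 7: gossip N1<->N0 -> N1.N0=(dead,v1) N1.N1=(alive,v0) N1.N2=(alive,v0) | N0.N0=(alive,v1) N0.N1=(alive,v0) N0.N2=(alive,v0)
Op 8: gossip N0<->N2 -> N0.N0=(dead,v2) N0.N1=(alive,v0) N0.N2=(alive,v2) | N2.N0=(dead,v2) N2.N1=(alive,v0) N2.N2=(alive,v2)
Op 9: N0 marks N1=suspect -> (suspect,v1)
Op 10: gossip N1<->N2 -> N1.N0=(dead,v2) N1.N1=(alive,v0) N1.N2=(alive,v2) | N2.N0=(dead,v2) N2.N1=(alive,v0) N2.N2=(alive,v2)

Answer: alive 2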